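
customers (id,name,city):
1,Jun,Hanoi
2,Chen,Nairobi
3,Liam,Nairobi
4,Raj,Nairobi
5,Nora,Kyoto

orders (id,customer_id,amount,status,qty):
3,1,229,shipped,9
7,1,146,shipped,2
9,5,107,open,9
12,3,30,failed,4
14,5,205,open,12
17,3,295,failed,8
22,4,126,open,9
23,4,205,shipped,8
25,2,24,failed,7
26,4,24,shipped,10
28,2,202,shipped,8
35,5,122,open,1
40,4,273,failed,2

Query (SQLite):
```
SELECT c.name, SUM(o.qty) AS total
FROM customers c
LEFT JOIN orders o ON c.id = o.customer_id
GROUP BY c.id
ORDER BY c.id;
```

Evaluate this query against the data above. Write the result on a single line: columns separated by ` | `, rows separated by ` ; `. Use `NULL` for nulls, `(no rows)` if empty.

Jun | 11 ; Chen | 15 ; Liam | 12 ; Raj | 29 ; Nora | 22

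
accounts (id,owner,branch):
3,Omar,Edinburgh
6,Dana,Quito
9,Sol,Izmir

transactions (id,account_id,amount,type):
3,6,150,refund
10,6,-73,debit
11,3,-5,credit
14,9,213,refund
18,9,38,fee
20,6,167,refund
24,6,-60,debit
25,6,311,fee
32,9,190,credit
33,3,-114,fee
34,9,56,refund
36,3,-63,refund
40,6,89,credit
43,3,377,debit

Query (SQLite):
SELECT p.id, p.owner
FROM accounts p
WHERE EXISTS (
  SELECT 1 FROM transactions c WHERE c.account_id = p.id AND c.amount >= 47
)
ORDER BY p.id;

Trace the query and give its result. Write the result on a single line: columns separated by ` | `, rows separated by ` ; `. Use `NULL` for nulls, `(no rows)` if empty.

For each accounts row, check whether any transactions with matching account_id has amount >= 47.
Keep rows where that is true.

3 | Omar ; 6 | Dana ; 9 | Sol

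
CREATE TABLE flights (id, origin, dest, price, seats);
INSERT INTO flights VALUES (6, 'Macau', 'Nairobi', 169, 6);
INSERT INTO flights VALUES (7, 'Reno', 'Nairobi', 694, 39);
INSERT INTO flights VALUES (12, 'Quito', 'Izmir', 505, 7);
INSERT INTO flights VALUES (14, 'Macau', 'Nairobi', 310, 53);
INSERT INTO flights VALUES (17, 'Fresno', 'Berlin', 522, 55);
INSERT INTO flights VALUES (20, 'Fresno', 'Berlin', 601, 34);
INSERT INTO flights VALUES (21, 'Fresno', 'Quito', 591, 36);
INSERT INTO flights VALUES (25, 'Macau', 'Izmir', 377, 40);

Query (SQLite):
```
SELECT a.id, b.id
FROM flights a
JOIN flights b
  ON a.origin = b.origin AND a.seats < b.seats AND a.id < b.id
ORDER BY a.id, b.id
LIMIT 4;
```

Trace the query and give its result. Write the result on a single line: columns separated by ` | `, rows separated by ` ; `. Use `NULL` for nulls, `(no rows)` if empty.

6 | 14 ; 6 | 25 ; 20 | 21

Pairs (a,b) with same origin, a.seats < b.seats, a.id < b.id.
origin groups: Fresno:{17,20,21} Macau:{6,14,25} Quito:{12} Reno:{7}
Ordered by (a.id, b.id); first 4.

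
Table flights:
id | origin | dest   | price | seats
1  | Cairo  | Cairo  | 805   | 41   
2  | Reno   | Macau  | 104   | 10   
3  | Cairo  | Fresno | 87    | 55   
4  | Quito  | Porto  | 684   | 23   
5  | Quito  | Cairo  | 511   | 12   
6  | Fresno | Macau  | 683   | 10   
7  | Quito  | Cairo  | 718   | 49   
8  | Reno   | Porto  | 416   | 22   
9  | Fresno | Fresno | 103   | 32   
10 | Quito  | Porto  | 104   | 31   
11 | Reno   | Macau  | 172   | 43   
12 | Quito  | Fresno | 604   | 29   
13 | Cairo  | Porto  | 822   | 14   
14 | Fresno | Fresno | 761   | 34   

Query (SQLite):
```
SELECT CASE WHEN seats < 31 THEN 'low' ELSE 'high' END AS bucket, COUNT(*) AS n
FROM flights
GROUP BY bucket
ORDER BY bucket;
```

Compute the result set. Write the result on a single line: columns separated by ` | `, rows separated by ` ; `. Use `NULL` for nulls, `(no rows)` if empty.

high | 7 ; low | 7

Bucket rows by seats < 31 → 'low' else 'high'; count each bucket.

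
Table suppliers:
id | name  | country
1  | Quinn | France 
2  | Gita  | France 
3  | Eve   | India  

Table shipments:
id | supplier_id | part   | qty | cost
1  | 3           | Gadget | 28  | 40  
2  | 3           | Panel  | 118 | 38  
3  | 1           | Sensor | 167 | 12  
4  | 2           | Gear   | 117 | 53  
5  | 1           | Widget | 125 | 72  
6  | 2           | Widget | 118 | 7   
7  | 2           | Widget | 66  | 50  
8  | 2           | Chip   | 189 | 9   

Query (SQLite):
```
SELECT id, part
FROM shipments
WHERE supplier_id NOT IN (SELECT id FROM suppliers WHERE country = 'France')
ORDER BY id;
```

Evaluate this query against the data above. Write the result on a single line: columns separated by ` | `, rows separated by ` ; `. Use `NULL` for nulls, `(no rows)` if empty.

1 | Gadget ; 2 | Panel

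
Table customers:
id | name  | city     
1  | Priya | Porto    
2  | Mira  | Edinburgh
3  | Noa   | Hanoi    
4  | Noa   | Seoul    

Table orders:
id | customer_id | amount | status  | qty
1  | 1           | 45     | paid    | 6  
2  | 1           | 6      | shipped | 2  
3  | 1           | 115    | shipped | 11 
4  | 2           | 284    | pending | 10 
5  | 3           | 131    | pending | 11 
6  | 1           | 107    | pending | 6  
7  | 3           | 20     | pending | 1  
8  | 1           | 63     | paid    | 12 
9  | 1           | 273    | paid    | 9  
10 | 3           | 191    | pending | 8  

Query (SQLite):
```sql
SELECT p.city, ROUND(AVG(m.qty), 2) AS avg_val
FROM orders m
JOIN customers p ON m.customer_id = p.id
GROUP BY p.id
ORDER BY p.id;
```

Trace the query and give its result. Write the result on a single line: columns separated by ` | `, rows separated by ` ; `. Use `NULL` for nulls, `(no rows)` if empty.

Porto | 7.67 ; Edinburgh | 10 ; Hanoi | 6.67

Join each orders row to its customers via customer_id.
Group joined rows by customers.id; compute ROUND(AVG(m.qty), 2) per group.
  1: ids {1, 2, 3, 6, 8, 9} → ROUND(AVG(m.qty), 2)=7.67
  2: ids {4} → ROUND(AVG(m.qty), 2)=10
  3: ids {5, 7, 10} → ROUND(AVG(m.qty), 2)=6.67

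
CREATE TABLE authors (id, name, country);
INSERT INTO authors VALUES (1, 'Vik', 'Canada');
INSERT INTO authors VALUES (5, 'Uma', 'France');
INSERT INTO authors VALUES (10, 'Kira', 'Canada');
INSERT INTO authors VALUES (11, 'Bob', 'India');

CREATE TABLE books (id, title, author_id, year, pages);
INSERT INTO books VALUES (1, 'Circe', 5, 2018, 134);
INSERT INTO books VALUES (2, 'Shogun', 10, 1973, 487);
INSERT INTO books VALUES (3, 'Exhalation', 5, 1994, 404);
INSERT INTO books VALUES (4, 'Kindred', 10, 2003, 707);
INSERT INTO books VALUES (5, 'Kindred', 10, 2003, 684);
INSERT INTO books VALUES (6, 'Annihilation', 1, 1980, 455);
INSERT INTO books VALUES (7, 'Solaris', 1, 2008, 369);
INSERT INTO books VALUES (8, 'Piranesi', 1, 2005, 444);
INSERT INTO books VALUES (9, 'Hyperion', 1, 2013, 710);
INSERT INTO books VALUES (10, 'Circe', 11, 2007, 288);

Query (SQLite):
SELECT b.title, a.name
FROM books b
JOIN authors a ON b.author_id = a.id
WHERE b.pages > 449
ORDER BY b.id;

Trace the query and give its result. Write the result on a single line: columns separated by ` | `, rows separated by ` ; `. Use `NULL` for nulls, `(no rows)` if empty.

Each books row matches the authors row where author_id = authors.id.
Then keep rows with b.pages > 449.

Shogun | Kira ; Kindred | Kira ; Kindred | Kira ; Annihilation | Vik ; Hyperion | Vik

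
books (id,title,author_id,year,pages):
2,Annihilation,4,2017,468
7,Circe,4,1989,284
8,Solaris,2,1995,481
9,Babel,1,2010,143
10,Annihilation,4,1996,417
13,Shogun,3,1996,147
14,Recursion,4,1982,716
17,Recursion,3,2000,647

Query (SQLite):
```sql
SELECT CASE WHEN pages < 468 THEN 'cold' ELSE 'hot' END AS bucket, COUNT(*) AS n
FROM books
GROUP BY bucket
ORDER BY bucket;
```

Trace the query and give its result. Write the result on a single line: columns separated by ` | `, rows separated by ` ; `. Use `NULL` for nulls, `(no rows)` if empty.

Bucket rows by pages < 468 → 'cold' else 'hot'; count each bucket.

cold | 4 ; hot | 4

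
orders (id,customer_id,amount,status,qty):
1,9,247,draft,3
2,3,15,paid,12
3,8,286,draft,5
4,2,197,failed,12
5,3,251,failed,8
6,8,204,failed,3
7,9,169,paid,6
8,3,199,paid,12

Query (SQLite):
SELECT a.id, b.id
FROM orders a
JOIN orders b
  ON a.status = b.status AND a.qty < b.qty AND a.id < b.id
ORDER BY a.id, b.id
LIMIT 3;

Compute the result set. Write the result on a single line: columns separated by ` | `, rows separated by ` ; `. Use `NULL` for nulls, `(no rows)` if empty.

Pairs (a,b) with same status, a.qty < b.qty, a.id < b.id.
status groups: draft:{1,3} failed:{4,5,6} paid:{2,7,8}
Ordered by (a.id, b.id); first 3.

1 | 3 ; 7 | 8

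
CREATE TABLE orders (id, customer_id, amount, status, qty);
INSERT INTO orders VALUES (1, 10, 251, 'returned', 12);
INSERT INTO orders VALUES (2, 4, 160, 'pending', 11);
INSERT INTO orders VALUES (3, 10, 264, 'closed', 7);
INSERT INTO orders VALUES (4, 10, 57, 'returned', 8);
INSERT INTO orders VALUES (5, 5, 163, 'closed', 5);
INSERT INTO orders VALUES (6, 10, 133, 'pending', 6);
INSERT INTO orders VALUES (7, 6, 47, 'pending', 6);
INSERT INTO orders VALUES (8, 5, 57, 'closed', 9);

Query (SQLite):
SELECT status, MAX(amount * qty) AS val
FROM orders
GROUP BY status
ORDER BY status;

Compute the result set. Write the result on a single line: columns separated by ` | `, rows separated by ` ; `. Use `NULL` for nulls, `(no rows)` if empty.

closed | 1848 ; pending | 1760 ; returned | 3012

For each row compute amount * qty.
Group by status; take MAX of the expression per group.
  closed: ids {3, 5, 8} → MAX(amount * qty)=1848
  pending: ids {2, 6, 7} → MAX(amount * qty)=1760
  returned: ids {1, 4} → MAX(amount * qty)=3012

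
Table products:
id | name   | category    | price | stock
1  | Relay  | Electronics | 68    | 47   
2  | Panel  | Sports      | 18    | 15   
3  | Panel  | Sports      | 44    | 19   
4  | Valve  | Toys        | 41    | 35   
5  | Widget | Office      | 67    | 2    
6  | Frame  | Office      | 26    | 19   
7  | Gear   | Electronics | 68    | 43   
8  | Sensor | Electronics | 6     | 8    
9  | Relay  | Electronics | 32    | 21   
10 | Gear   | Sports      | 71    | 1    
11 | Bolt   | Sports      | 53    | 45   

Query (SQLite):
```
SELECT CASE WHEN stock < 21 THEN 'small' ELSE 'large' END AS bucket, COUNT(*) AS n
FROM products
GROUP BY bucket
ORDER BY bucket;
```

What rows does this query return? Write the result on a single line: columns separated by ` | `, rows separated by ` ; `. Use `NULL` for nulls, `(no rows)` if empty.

Bucket rows by stock < 21 → 'small' else 'large'; count each bucket.

large | 5 ; small | 6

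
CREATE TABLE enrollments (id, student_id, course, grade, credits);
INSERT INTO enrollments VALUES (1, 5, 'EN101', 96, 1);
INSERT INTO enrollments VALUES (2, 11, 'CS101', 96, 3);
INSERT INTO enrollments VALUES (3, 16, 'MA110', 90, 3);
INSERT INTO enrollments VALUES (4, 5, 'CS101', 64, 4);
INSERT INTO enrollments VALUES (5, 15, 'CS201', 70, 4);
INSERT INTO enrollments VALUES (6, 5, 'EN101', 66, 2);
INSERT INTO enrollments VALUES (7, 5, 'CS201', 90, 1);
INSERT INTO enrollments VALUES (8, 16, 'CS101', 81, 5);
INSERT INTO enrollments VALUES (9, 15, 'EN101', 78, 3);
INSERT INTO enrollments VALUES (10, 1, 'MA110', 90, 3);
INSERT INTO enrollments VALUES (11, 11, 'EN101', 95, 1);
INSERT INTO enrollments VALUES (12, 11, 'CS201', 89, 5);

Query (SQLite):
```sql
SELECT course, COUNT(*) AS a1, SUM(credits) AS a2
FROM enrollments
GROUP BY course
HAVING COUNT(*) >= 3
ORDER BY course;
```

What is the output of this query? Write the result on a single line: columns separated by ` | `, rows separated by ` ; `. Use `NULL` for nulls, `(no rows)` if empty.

CS101 | 3 | 12 ; CS201 | 3 | 10 ; EN101 | 4 | 7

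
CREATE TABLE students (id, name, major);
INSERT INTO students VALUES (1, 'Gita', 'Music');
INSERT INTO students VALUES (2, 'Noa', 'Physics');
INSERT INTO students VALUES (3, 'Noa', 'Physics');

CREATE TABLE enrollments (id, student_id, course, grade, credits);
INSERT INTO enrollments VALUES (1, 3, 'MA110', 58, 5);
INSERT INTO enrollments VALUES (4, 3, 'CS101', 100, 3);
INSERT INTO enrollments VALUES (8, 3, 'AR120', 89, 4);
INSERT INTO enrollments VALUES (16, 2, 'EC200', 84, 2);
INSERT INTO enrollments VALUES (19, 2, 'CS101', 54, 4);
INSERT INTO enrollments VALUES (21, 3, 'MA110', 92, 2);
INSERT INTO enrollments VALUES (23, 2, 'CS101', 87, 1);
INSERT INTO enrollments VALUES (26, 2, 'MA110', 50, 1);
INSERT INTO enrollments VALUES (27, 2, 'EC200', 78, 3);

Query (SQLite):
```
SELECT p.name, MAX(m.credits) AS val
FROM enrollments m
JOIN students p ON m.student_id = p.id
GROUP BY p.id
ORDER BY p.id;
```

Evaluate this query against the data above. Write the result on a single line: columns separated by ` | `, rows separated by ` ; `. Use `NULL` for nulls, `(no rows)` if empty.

Join each enrollments row to its students via student_id.
Group joined rows by students.id; compute MAX(m.credits) per group.
  2: ids {16, 19, 23, 26, 27} → MAX(m.credits)=4
  3: ids {1, 4, 8, 21} → MAX(m.credits)=5

Noa | 4 ; Noa | 5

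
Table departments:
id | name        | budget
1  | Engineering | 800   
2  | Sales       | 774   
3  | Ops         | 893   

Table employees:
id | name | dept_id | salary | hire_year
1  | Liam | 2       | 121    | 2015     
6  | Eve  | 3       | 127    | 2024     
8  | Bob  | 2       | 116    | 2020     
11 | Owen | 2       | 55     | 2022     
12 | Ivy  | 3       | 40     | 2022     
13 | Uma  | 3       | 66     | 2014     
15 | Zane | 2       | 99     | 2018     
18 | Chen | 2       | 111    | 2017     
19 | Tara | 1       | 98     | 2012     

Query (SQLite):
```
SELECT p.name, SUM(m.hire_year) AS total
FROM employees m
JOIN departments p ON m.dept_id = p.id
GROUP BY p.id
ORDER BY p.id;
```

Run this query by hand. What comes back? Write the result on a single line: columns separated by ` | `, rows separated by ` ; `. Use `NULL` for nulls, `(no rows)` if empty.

Engineering | 2012 ; Sales | 10092 ; Ops | 6060

Join each employees row to its departments via dept_id.
Group joined rows by departments.id; compute SUM(m.hire_year) per group.
  1: ids {19} → SUM(m.hire_year)=2012
  2: ids {1, 8, 11, 15, 18} → SUM(m.hire_year)=10092
  3: ids {6, 12, 13} → SUM(m.hire_year)=6060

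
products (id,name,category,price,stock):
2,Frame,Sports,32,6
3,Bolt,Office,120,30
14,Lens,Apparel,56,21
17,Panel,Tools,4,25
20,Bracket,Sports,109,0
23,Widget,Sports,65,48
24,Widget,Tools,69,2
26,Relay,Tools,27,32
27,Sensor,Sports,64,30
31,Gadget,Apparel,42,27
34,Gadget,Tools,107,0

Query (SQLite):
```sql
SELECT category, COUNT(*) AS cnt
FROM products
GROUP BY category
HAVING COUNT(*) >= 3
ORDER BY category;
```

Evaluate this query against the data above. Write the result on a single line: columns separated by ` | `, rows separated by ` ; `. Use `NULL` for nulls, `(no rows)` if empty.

Sports | 4 ; Tools | 4

Partition products by category; compute COUNT(*) within each group.
HAVING: keep groups with count ≥ 3.
  Apparel: ids {14, 31} → COUNT(*)=2
  Office: ids {3} → COUNT(*)=1
  Sports: ids {2, 20, 23, 27} → COUNT(*)=4
  Tools: ids {17, 24, 26, 34} → COUNT(*)=4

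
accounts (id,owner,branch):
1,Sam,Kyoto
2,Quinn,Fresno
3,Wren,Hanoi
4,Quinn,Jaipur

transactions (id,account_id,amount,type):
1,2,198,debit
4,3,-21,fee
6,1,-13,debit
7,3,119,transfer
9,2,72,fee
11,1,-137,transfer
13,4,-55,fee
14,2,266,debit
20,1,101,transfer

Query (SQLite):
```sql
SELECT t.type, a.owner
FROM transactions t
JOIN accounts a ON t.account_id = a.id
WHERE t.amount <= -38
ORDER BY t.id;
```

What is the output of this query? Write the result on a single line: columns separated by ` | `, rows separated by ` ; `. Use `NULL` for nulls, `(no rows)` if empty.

Each transactions row matches the accounts row where account_id = accounts.id.
Then keep rows with t.amount <= -38.

transfer | Sam ; fee | Quinn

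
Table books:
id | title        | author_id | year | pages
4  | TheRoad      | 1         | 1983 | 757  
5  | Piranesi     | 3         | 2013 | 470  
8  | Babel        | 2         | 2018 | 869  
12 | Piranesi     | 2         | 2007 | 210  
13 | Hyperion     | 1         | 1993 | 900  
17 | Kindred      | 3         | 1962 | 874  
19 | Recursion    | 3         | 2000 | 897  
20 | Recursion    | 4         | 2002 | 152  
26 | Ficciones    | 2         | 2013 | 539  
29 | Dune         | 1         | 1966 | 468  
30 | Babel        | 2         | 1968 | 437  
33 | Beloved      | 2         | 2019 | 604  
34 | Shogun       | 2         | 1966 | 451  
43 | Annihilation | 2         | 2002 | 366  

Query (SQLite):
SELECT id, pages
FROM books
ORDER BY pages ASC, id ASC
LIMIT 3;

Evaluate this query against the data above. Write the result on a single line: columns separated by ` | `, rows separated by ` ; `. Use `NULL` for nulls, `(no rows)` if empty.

Sort by pages asc, tiebreak id asc: (152, id=20), (210, id=12), (366, id=43), (437, id=30), (451, id=34), (468, id=29) …. Take first 3.

20 | 152 ; 12 | 210 ; 43 | 366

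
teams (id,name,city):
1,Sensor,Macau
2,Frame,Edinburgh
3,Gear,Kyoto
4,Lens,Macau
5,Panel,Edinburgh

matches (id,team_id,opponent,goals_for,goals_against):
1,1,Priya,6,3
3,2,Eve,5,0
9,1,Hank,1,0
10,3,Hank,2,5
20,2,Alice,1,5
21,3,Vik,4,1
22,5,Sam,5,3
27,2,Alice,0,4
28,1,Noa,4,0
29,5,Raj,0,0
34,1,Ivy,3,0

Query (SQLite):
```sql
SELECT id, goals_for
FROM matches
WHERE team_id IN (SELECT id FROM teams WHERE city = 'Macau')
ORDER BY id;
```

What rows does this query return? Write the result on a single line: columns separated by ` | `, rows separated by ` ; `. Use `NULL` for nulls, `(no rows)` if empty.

1 | 6 ; 9 | 1 ; 28 | 4 ; 34 | 3

Inner query: teams.id where city = 'Macau'.
Outer: keep matches rows whose team_id is in that set.
Inner query → {1, 4}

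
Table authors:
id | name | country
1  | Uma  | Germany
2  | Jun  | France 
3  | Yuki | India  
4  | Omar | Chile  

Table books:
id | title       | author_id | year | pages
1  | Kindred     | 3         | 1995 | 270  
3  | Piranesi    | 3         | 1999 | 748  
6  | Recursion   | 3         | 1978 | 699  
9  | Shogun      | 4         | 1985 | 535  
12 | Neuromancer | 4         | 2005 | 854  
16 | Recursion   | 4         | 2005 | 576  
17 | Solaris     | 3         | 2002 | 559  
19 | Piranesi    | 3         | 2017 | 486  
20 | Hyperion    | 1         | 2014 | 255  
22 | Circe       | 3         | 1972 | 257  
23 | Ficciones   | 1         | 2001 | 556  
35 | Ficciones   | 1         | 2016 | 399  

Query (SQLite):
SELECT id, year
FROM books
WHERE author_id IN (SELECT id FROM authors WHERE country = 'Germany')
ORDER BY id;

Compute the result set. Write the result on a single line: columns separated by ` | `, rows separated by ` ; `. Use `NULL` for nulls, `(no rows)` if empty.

20 | 2014 ; 23 | 2001 ; 35 | 2016

Inner query: authors.id where country = 'Germany'.
Outer: keep books rows whose author_id is in that set.
Inner query → {1}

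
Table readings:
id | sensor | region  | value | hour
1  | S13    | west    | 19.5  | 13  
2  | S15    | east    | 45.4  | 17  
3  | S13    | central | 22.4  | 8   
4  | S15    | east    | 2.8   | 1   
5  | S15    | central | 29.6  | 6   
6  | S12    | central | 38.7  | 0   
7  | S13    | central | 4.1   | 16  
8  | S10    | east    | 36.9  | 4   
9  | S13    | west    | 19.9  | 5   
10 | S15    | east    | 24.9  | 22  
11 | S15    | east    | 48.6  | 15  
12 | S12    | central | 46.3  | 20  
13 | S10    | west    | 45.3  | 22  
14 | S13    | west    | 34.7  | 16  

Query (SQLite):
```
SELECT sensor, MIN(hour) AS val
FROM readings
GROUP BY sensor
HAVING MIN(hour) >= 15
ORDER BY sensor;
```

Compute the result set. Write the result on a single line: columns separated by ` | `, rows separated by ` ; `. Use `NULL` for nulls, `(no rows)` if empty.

Partition readings by sensor; compute MIN(hour) within each group.
HAVING: keep groups where MIN(hour) >= 15.
  S10: ids {8, 13} → MIN(hour)=4
  S12: ids {6, 12} → MIN(hour)=0
  S13: ids {1, 3, 7, 9, 14} → MIN(hour)=5
  S15: ids {2, 4, 5, 10, 11} → MIN(hour)=1

(no rows)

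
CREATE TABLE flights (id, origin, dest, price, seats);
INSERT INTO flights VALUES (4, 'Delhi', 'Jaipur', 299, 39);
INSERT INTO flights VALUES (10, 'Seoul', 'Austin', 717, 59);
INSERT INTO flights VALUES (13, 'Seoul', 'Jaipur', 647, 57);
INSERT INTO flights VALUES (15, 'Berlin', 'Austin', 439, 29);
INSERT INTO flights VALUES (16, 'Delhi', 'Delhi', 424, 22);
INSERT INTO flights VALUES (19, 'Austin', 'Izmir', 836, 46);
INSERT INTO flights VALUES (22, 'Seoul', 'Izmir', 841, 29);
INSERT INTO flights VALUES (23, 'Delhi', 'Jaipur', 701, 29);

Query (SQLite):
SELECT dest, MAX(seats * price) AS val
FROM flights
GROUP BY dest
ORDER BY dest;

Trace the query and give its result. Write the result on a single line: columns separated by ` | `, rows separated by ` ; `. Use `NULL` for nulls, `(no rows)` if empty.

Austin | 42303 ; Delhi | 9328 ; Izmir | 38456 ; Jaipur | 36879

For each row compute seats * price.
Group by dest; take MAX of the expression per group.
  Austin: ids {10, 15} → MAX(seats * price)=42303
  Delhi: ids {16} → MAX(seats * price)=9328
  Izmir: ids {19, 22} → MAX(seats * price)=38456
  Jaipur: ids {4, 13, 23} → MAX(seats * price)=36879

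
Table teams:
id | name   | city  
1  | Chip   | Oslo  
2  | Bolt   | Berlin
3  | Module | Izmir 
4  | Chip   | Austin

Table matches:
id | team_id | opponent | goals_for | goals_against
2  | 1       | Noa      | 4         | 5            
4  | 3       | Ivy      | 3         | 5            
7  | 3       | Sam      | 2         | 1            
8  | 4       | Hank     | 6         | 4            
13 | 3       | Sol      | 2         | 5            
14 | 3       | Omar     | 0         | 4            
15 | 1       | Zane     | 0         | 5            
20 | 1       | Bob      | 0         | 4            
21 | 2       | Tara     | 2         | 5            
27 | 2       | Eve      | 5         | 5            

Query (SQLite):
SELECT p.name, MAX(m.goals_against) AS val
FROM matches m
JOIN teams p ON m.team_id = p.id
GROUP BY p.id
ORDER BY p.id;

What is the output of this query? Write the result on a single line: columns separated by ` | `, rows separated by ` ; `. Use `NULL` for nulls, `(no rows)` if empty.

Chip | 5 ; Bolt | 5 ; Module | 5 ; Chip | 4

Join each matches row to its teams via team_id.
Group joined rows by teams.id; compute MAX(m.goals_against) per group.
  1: ids {2, 15, 20} → MAX(m.goals_against)=5
  2: ids {21, 27} → MAX(m.goals_against)=5
  3: ids {4, 7, 13, 14} → MAX(m.goals_against)=5
  4: ids {8} → MAX(m.goals_against)=4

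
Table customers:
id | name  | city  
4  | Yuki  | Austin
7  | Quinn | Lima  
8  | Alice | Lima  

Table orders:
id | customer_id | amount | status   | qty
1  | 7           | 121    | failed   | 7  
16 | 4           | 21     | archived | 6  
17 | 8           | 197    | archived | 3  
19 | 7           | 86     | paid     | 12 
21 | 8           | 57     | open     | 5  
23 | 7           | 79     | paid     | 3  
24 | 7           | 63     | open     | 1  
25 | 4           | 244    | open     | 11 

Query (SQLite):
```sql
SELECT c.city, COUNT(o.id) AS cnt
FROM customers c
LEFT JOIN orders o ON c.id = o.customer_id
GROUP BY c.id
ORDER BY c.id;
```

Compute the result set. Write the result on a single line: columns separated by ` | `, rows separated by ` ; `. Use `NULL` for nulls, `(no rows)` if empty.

LEFT JOIN keeps every customers row; unmatched ones get NULL for orders columns.
Group by customers.id and compute COUNT(o.id). COUNT(col) of an all-NULL group is 0.
  4: ids {16, 25} → COUNT(o.id)=2
  7: ids {1, 19, 23, 24} → COUNT(o.id)=4
  8: ids {17, 21} → COUNT(o.id)=2

Austin | 2 ; Lima | 4 ; Lima | 2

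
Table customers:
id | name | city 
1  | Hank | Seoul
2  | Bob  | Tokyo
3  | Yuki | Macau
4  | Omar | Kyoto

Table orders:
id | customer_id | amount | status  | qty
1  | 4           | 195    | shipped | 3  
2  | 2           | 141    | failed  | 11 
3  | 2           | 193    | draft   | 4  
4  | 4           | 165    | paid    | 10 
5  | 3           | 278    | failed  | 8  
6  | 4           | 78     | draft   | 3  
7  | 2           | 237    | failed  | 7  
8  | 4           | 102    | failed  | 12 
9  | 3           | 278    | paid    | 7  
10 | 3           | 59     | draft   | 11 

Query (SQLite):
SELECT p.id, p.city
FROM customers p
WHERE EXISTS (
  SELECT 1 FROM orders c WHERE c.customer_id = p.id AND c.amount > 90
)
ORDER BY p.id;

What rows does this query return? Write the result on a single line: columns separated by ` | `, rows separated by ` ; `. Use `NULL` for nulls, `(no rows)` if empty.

For each customers row, check whether any orders with matching customer_id has amount > 90.
Keep rows where that is true.

2 | Tokyo ; 3 | Macau ; 4 | Kyoto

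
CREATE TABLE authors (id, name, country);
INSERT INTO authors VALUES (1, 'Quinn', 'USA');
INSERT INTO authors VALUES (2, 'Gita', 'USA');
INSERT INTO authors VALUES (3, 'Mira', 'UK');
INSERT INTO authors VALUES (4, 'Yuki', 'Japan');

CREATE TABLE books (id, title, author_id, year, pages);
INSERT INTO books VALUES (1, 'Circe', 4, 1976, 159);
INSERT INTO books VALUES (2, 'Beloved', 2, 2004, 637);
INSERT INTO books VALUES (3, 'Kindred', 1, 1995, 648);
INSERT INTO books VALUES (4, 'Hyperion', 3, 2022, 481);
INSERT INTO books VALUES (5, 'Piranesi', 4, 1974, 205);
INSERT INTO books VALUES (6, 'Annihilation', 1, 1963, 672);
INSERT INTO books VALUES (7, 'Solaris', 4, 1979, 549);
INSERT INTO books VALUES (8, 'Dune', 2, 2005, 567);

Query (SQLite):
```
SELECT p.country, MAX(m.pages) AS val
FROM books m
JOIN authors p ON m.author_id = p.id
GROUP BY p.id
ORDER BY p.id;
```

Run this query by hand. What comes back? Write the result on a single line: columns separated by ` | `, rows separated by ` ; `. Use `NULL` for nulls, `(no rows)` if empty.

Join each books row to its authors via author_id.
Group joined rows by authors.id; compute MAX(m.pages) per group.
  1: ids {3, 6} → MAX(m.pages)=672
  2: ids {2, 8} → MAX(m.pages)=637
  3: ids {4} → MAX(m.pages)=481
  4: ids {1, 5, 7} → MAX(m.pages)=549

USA | 672 ; USA | 637 ; UK | 481 ; Japan | 549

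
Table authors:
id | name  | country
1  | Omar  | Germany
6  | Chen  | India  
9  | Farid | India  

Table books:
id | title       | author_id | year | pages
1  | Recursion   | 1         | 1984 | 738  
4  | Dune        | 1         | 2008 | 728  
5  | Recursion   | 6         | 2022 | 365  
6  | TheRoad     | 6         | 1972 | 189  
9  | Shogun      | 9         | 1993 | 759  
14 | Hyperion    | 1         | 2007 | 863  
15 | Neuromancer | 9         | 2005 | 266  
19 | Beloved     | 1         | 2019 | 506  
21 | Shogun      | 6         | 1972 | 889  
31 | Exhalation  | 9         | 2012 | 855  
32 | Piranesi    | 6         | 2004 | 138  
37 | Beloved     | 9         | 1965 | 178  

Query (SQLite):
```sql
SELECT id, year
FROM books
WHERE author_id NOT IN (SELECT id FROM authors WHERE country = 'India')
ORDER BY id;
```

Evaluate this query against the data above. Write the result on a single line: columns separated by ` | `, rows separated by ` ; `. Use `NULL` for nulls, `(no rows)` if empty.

1 | 1984 ; 4 | 2008 ; 14 | 2007 ; 19 | 2019

Inner query: authors.id where country = 'India'.
Outer: keep books rows whose author_id is not in that set.
Inner query → {6, 9}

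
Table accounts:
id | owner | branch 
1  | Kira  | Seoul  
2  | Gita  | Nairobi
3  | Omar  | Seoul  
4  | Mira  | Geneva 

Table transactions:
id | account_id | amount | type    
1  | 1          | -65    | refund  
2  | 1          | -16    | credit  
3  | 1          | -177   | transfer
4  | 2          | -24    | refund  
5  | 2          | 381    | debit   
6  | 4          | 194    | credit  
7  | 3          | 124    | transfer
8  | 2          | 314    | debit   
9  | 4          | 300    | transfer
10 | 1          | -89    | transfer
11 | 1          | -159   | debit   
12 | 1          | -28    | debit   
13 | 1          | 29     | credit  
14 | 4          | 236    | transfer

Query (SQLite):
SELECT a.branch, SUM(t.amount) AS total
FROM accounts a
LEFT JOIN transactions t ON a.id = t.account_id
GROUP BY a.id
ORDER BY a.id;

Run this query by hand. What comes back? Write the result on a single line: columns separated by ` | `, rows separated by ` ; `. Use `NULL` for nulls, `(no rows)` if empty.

Seoul | -505 ; Nairobi | 671 ; Seoul | 124 ; Geneva | 730

LEFT JOIN keeps every accounts row; unmatched ones get NULL for transactions columns.
Group by accounts.id and compute SUM(t.amount). SUM over an all-NULL group is NULL.
  1: ids {1, 2, 3, 10, 11, 12, 13} → SUM(t.amount)=-505
  2: ids {4, 5, 8} → SUM(t.amount)=671
  3: ids {7} → SUM(t.amount)=124
  4: ids {6, 9, 14} → SUM(t.amount)=730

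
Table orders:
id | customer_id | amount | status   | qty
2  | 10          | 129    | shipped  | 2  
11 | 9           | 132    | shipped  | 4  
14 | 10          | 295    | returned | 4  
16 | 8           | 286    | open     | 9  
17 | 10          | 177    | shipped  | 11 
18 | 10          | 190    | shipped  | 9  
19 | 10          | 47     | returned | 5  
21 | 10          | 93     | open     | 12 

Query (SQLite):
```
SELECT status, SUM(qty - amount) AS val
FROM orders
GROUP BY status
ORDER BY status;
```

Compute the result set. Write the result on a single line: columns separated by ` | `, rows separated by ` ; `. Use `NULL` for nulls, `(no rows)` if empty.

For each row compute qty - amount.
Group by status; take SUM of the expression per group.
  open: ids {16, 21} → SUM(qty - amount)=-358
  returned: ids {14, 19} → SUM(qty - amount)=-333
  shipped: ids {2, 11, 17, 18} → SUM(qty - amount)=-602

open | -358 ; returned | -333 ; shipped | -602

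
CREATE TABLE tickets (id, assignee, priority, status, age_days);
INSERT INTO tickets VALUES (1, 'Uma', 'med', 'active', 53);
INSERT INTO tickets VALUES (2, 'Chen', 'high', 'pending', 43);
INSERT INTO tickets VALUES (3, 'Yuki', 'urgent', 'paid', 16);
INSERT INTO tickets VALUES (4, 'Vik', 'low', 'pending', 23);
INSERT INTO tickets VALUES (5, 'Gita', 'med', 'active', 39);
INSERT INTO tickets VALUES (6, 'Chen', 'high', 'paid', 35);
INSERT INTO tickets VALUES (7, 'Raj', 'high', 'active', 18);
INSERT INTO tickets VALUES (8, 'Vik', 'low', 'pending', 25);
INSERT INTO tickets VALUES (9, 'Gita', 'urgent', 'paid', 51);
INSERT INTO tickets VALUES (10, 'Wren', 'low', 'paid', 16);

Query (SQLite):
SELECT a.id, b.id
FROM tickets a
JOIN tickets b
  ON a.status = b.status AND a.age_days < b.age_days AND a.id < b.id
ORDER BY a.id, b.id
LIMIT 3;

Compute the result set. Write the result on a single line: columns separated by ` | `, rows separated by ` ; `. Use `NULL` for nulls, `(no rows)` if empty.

3 | 6 ; 3 | 9 ; 4 | 8

Pairs (a,b) with same status, a.age_days < b.age_days, a.id < b.id.
status groups: active:{1,5,7} paid:{3,6,9,10} pending:{2,4,8}
Ordered by (a.id, b.id); first 3.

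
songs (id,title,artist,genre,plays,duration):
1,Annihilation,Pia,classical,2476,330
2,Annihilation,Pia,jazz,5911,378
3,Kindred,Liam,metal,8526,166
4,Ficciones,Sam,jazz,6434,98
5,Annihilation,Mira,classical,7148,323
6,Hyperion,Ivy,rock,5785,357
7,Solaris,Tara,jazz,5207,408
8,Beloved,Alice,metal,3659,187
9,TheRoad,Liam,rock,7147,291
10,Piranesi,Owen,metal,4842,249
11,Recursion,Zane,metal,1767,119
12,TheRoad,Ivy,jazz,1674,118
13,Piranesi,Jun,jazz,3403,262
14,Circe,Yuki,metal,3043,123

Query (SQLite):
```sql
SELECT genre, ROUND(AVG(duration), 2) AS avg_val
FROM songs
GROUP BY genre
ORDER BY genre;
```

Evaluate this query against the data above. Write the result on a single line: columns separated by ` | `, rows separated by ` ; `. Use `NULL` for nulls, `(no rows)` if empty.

classical | 326.5 ; jazz | 252.8 ; metal | 168.8 ; rock | 324

Partition songs by genre; compute ROUND(AVG(duration), 2) within each group.
  classical: ids {1, 5} → ROUND(AVG(duration), 2)=326.5
  jazz: ids {2, 4, 7, 12, 13} → ROUND(AVG(duration), 2)=252.8
  metal: ids {3, 8, 10, 11, 14} → ROUND(AVG(duration), 2)=168.8
  rock: ids {6, 9} → ROUND(AVG(duration), 2)=324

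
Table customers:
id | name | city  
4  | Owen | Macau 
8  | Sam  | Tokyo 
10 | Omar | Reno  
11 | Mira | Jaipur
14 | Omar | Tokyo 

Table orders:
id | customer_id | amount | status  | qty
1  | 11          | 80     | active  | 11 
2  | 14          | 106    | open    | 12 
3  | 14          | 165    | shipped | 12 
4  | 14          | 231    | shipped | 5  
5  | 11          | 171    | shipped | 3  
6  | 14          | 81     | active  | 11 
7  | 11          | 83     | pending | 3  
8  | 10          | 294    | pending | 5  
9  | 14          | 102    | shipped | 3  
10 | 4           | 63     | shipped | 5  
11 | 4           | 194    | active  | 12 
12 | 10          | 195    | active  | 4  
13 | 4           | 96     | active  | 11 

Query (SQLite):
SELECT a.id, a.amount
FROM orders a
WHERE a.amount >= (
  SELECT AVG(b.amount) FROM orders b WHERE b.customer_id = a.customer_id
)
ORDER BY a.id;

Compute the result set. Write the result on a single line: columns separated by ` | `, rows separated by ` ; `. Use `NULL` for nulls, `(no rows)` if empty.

3 | 165 ; 4 | 231 ; 5 | 171 ; 8 | 294 ; 11 | 194

For each orders row a, compute AVG(amount) over rows sharing a.customer_id.
Keep row a if a.amount >= that per-group AVG.
  customer_id=4: AVG(amount) = 117.666667
  customer_id=10: AVG(amount) = 244.5
  customer_id=11: AVG(amount) = 111.333333
  customer_id=14: AVG(amount) = 137.0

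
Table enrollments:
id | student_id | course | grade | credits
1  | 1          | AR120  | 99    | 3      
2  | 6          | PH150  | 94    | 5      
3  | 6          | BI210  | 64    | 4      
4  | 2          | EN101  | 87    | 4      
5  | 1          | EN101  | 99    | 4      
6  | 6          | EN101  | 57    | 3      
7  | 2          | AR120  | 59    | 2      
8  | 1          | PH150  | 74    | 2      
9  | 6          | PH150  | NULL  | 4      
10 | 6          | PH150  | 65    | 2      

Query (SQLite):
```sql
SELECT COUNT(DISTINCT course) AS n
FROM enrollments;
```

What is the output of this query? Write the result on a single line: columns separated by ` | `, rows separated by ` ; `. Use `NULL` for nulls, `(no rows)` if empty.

4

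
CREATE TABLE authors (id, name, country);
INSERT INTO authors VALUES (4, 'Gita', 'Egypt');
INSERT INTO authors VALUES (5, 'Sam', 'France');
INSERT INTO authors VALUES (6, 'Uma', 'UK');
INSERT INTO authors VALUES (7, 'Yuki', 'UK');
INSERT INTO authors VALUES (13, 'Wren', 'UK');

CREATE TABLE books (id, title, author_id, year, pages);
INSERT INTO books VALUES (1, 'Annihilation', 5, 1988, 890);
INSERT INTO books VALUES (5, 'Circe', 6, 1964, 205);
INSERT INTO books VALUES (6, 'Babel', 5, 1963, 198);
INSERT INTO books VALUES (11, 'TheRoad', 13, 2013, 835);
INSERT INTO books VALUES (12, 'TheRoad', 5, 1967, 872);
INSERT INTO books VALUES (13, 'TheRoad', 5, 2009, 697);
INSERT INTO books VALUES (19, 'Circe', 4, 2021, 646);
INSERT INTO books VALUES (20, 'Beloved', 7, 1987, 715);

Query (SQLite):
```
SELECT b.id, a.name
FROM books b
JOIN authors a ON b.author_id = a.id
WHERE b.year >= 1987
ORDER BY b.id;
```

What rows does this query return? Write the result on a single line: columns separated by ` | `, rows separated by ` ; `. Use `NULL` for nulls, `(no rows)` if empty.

Each books row matches the authors row where author_id = authors.id.
Then keep rows with b.year >= 1987.

1 | Sam ; 11 | Wren ; 13 | Sam ; 19 | Gita ; 20 | Yuki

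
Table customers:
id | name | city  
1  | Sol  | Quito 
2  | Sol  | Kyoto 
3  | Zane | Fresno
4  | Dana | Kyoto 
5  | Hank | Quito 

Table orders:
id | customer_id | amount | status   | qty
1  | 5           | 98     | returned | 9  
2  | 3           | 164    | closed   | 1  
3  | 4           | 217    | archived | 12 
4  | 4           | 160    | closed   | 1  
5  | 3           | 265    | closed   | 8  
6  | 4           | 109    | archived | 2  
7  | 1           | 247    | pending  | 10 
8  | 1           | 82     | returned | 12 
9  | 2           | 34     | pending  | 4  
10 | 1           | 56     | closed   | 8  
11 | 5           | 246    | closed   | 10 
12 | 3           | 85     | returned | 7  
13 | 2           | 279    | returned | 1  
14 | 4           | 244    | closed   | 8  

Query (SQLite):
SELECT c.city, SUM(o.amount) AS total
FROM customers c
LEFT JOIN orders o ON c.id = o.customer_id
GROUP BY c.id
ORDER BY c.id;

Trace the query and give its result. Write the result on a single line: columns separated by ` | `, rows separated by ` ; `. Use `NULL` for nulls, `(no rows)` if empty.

Quito | 385 ; Kyoto | 313 ; Fresno | 514 ; Kyoto | 730 ; Quito | 344

LEFT JOIN keeps every customers row; unmatched ones get NULL for orders columns.
Group by customers.id and compute SUM(o.amount). SUM over an all-NULL group is NULL.
  1: ids {7, 8, 10} → SUM(o.amount)=385
  2: ids {9, 13} → SUM(o.amount)=313
  3: ids {2, 5, 12} → SUM(o.amount)=514
  4: ids {3, 4, 6, 14} → SUM(o.amount)=730
  5: ids {1, 11} → SUM(o.amount)=344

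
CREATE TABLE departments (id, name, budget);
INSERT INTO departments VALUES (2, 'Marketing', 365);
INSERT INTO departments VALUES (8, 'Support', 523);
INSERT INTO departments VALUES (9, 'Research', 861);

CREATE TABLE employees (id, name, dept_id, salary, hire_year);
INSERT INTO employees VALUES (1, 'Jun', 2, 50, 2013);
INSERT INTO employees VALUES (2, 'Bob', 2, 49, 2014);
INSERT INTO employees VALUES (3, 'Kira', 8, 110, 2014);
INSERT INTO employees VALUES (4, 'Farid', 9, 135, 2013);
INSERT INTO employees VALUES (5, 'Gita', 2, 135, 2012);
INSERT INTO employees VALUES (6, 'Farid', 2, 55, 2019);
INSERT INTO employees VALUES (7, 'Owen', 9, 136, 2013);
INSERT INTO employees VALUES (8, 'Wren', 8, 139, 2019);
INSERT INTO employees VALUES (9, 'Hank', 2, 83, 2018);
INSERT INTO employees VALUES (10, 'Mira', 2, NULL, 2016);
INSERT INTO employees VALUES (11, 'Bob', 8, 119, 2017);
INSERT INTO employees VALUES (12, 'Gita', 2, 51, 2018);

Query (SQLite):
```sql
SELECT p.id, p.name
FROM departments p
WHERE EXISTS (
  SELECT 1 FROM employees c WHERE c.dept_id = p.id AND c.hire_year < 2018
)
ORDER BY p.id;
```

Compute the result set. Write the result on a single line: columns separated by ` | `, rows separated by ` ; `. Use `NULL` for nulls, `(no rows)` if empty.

2 | Marketing ; 8 | Support ; 9 | Research

For each departments row, check whether any employees with matching dept_id has hire_year < 2018.
Keep rows where that is true.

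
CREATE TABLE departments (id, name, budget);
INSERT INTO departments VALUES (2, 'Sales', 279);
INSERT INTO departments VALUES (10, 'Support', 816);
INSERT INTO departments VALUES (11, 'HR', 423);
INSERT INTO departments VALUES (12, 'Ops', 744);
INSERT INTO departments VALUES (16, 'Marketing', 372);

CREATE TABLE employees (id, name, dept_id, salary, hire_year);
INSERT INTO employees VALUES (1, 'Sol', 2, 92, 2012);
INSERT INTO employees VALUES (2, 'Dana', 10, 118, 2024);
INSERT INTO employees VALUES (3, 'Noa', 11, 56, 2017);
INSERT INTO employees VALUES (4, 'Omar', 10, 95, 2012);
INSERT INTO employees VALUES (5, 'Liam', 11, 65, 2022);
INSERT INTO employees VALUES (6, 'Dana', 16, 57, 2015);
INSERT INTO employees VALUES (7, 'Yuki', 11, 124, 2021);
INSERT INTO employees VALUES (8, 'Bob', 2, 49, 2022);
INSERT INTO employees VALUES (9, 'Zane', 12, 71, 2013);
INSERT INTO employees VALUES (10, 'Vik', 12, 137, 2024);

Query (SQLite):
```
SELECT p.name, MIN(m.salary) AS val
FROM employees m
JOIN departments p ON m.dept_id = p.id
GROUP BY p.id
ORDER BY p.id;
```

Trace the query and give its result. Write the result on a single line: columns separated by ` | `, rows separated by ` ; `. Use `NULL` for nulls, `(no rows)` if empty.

Join each employees row to its departments via dept_id.
Group joined rows by departments.id; compute MIN(m.salary) per group.
  2: ids {1, 8} → MIN(m.salary)=49
  10: ids {2, 4} → MIN(m.salary)=95
  11: ids {3, 5, 7} → MIN(m.salary)=56
  12: ids {9, 10} → MIN(m.salary)=71
  16: ids {6} → MIN(m.salary)=57

Sales | 49 ; Support | 95 ; HR | 56 ; Ops | 71 ; Marketing | 57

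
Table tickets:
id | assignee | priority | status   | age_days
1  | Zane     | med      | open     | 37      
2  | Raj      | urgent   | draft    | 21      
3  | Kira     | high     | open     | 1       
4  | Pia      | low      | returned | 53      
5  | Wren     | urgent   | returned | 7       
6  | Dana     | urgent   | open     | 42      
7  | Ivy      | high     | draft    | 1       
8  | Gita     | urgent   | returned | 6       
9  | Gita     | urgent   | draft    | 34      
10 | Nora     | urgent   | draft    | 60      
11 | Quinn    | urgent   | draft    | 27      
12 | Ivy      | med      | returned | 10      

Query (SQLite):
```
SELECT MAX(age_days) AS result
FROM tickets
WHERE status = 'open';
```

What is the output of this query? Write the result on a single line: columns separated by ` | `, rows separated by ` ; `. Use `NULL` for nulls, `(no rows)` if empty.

42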